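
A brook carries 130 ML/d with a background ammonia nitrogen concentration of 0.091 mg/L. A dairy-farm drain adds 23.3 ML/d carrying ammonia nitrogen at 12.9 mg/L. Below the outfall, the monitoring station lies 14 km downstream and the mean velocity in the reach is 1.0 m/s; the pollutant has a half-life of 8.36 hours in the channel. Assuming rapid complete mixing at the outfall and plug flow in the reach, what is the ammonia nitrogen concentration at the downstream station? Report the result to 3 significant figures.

1.48 mg/L

Flow-weighted average: C = (130.0·0.09100 + 23.30·12.90) / 153.3 = 312.4/153.3 = 2.038 mg/L.
Travel time t = 14·1000 / 1.0 = 14000 s = 3.889 h.
Half-life 8.36 h → k = ln 2 / 8.36 = 0.08291 h⁻¹ = 1.990 d⁻¹.
Decay over the reach: 2.038·exp(−kt) = 2.038·0.7244 = 1.476 mg/L.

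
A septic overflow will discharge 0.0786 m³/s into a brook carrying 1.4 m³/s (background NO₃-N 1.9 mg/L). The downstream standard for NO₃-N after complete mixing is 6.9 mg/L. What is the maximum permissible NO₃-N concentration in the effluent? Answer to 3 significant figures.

At the limit, (Qr·Cr + Qe·Cₑ)/(Qr + Qe) = 6.9:
Cₑ = (1.479·6.9 − 1.400·1.900) / 0.07860 = 95.96 mg/L.

96.0 mg/L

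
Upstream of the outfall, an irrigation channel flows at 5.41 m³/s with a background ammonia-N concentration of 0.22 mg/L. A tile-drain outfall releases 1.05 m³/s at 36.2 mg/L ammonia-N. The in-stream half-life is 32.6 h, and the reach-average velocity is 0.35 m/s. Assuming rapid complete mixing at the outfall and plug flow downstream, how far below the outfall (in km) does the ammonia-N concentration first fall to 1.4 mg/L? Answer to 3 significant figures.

Flow-weighted average: C = (5.410·0.2200 + 1.050·36.20) / 6.460 = 39.20/6.460 = 6.068 mg/L.
Half-life 32.6 h → k = ln 2 / 32.6 = 0.02126 h⁻¹ = 0.5103 d⁻¹.
Set 6.068·exp(−k·t) = 1.4 → t = ln(6.068/1.4)/k = 248300 s = 68.98 h.
Distance = v·t = 0.35·248300 = 86910 m = 86.91 km.

86.9 km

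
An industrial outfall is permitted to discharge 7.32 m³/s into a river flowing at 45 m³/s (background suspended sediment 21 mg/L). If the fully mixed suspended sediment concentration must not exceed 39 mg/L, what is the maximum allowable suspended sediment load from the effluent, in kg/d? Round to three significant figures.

Mass balance at the limit: 45.00·21.00 + 7.320·Cₑ = 52.32·39 → Cₑ = 149.7 mg/L.
Load = 7.320 m³/s × 149.7 g/m³ × 86 400 s/d = 94650 kg/d.

94600 kg/d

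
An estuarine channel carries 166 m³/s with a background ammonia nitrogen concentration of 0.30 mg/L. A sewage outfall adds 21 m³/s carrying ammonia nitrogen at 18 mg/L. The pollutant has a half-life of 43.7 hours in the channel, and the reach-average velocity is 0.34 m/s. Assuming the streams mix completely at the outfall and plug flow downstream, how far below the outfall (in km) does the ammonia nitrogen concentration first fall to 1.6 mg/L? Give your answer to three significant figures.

Flow-weighted average: C = (166.0·0.3000 + 21.00·18.00) / 187.0 = 427.8/187.0 = 2.288 mg/L.
Half-life 43.7 h → k = ln 2 / 43.7 = 0.01586 h⁻¹ = 0.3807 d⁻¹.
Set 2.288·exp(−k·t) = 1.6 → t = ln(2.288/1.6)/k = 81150 s = 22.54 h.
Distance = v·t = 0.34·81150 = 27590 m = 27.59 km.

27.6 km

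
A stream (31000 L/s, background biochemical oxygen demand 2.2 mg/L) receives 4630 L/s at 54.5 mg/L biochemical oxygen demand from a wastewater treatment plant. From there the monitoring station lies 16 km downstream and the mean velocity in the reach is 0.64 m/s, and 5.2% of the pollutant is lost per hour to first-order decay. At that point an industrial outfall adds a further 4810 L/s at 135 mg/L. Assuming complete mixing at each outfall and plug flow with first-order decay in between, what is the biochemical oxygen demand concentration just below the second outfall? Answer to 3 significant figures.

21.5 mg/L

Conservation of mass: C = (31000·2.200 + 4630·54.50) / 35630 = 320500/35630 = 8.996 mg/L; combined flow 35630 L/s.
Travel time t = 16·1000 / 0.64 = 25000 s = 6.944 h.
5.2%/h lost → k = −ln(1 − 0.052) = 0.05340 h⁻¹.
First-order decay: C = 8.996·exp(−k·t) = 8.996·0.6902 = 6.209 mg/L.
At the second outfall, C = (35630·6.209 + 4810·135.0) / (35630 + 4810) = 21.53 mg/L.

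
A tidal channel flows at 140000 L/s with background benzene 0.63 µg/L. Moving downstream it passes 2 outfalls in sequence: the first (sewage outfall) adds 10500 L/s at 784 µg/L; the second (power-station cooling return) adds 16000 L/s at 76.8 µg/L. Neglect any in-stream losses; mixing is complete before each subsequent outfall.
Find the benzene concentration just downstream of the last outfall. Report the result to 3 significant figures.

57.4 µg/L

Below outfall 1: Q → 150500 L/s, C = (140000·0.6300 + 10500·784.0)/150500 = 55.28 µg/L.
Below outfall 2: Q → 166500 L/s, C = (150500·55.28 + 16000·76.80)/166500 = 57.35 µg/L.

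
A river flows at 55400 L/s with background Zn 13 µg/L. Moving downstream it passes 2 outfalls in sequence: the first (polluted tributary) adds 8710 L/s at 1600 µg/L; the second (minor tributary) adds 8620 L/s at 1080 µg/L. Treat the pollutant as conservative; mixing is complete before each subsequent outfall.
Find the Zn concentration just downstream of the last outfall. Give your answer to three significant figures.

330 µg/L

After outfall 1: Q = 55400 + 8710 = 64110 L/s; C = (55400·13.00 + 8710·1600)/64110 = 228.6 µg/L.
After outfall 2: Q = 64110 + 8620 = 72730 L/s; C = (64110·228.6 + 8620·1080)/72730 = 329.5 µg/L.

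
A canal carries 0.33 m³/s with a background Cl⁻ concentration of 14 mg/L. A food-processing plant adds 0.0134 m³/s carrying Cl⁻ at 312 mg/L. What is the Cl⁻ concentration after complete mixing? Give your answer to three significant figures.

Mass balance: C = (0.3300·14.00 + 0.01340·312.0) / 0.3434 = 8.801/0.3434 = 25.63 mg/L.

25.6 mg/L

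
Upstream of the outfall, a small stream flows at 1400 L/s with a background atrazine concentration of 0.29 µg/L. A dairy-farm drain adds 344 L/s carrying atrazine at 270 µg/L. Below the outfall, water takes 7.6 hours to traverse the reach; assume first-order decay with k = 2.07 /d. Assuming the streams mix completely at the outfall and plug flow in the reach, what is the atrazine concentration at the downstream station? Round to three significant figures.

27.8 µg/L

Mixed concentration C = ΣQC/ΣQ = (1400·0.2900 + 344.0·270.0) / 1744 = 93290/1744 = 53.49 µg/L.
First-order decay: C = 53.49·exp(−k·t) = 53.49·0.5192 = 27.77 µg/L.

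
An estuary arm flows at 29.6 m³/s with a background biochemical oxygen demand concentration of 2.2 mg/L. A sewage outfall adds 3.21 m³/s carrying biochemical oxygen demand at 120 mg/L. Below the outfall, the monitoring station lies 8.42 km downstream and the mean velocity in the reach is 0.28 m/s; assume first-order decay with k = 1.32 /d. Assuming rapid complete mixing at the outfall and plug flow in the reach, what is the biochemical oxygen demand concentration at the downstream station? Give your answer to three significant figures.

Mass balance: C = (29.60·2.200 + 3.210·120.0) / 32.81 = 450.3/32.81 = 13.73 mg/L.
Travel time t = 8.42·1000 / 0.28 = 30070 s = 8.353 h.
First-order decay: C = 13.73·exp(−k·t) = 13.73·0.6316 = 8.669 mg/L.

8.67 mg/L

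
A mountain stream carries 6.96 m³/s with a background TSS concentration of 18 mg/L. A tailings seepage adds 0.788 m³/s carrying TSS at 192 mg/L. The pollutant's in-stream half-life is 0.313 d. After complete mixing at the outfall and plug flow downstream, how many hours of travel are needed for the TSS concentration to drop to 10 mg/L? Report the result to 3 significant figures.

Mixed concentration C = ΣQC/ΣQ = (6.960·18.00 + 0.7880·192.0) / 7.748 = 276.6/7.748 = 35.70 mg/L.
Half-life 0.313 d → k = ln 2 / 0.313 = 2.215 d⁻¹.
35.70·exp(−k·t) = 10 → t = ln(35.70/10)/k = 49650 s = 13.79 h.

13.8 h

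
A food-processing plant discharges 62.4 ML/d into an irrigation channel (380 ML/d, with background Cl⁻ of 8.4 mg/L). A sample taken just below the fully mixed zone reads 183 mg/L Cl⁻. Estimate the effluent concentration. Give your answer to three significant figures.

1250 mg/L

Mass balance: 380.0·8.400 + 62.40·Cₑ = 442.4·183.0
→ Cₑ = (442.4·183.0 − 380.0·8.400) / 62.40 = 1246 mg/L.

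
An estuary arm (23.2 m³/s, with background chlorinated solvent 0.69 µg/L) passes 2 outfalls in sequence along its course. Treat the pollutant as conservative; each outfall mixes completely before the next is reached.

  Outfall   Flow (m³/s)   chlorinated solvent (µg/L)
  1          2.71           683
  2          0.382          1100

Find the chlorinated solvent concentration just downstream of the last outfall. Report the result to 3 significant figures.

87.0 µg/L

Outfall 1: combined Q = 25.91 m³/s; C = (23.20·0.6900 + 2.710·683.0)/25.91 = 72.05 µg/L.
Outfall 2: combined Q = 26.29 m³/s; C = (25.91·72.05 + 0.3820·1100)/26.29 = 86.99 µg/L.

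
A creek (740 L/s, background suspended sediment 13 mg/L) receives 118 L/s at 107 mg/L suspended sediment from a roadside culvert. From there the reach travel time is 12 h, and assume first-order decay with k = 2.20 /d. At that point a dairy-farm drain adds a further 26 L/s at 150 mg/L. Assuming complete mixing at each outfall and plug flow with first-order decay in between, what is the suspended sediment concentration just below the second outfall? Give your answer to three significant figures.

12.8 mg/L

Flow-weighted average: C = (740.0·13.00 + 118.0·107.0) / 858.0 = 22250/858.0 = 25.93 mg/L; combined flow 858.0 L/s.
Decay over the reach: 25.93·exp(−kt) = 25.93·0.3329 = 8.631 mg/L.
At the second outfall, C = (858.0·8.631 + 26.00·150.0) / (858.0 + 26.00) = 12.79 mg/L.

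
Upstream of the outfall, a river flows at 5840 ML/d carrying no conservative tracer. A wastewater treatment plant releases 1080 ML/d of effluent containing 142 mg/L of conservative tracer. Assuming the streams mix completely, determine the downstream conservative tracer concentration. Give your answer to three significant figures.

22.2 mg/L

Mass balance: C = (5840·0 + 1080·142.0) / 6920 = 153400/6920 = 22.16 mg/L.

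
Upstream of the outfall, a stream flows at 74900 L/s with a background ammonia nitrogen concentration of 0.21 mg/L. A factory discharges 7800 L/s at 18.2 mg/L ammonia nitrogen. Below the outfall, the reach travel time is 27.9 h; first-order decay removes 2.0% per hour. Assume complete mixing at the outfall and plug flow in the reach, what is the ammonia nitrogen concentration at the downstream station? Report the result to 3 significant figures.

Conservation of mass: C = (74900·0.2100 + 7800·18.20) / 82700 = 157700/82700 = 1.907 mg/L.
2.0%/h lost → k = −ln(1 − 0.02) = 0.02020 h⁻¹.
First-order decay: C = 1.907·exp(−k·t) = 1.907·0.5691 = 1.085 mg/L.

1.09 mg/L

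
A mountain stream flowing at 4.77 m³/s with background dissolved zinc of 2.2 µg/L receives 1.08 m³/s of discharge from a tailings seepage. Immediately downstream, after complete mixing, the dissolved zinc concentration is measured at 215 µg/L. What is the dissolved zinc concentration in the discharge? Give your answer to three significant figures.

Mass balance: 4.770·2.200 + 1.080·Cₑ = 5.850·215.0
→ Cₑ = (5.850·215.0 − 4.770·2.200) / 1.080 = 1155 µg/L.

1150 µg/L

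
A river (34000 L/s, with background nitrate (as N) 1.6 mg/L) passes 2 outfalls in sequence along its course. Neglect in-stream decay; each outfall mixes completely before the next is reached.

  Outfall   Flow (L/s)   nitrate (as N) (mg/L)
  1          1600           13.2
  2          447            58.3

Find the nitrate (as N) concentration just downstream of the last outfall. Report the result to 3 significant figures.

After outfall 1: Q = 34000 + 1600 = 35600 L/s; C = (34000·1.600 + 1600·13.20)/35600 = 2.121 mg/L.
After outfall 2: Q = 35600 + 447.0 = 36050 L/s; C = (35600·2.121 + 447.0·58.30)/36050 = 2.818 mg/L.

2.82 mg/L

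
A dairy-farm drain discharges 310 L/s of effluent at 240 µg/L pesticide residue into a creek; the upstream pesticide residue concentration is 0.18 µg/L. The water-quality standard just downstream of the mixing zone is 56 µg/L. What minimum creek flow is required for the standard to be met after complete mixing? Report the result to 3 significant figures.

Set C_mix = 56: (Q·0.1800 + 310.0·240.0) / (Q + 310.0) = 56
→ Q = 310.0·(240.0 − 56)/(56 − 0.1800) = 1022 L/s.

1020 L/s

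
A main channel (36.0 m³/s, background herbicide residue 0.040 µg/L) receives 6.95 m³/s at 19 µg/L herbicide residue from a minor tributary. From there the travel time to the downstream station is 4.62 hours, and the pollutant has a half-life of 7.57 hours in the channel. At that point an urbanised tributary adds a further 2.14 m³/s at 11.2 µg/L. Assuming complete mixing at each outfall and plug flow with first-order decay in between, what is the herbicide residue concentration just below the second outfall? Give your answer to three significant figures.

Mass balance: C = (36.00·0.04000 + 6.950·19.00) / 42.95 = 133.5/42.95 = 3.108 µg/L; combined flow 42.95 m³/s.
Half-life 7.57 h → k = ln 2 / 7.57 = 0.09157 h⁻¹ = 2.198 d⁻¹.
Applying C = C₀e^(−kt): 3.108 × 0.6551 = 2.036 µg/L.
At the second outfall, C = (42.95·2.036 + 2.140·11.20) / (42.95 + 2.140) = 2.471 µg/L.

2.47 µg/L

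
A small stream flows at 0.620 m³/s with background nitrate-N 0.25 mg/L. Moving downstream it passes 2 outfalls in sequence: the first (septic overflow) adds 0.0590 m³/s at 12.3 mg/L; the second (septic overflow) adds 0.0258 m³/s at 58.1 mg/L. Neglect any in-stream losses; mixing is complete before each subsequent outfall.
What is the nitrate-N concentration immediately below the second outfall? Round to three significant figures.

3.38 mg/L

Outfall 1: combined Q = 0.6790 m³/s; C = (0.6200·0.2500 + 0.05900·12.30)/0.6790 = 1.297 mg/L.
Outfall 2: combined Q = 0.7048 m³/s; C = (0.6790·1.297 + 0.02580·58.10)/0.7048 = 3.376 mg/L.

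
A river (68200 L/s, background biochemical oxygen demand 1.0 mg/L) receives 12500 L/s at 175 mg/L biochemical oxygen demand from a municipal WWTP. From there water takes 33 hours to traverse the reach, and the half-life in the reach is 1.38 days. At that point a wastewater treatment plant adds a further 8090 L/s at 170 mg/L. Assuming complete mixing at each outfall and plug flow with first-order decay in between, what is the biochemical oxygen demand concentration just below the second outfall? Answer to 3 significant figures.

Mass balance: C = (68200·1.000 + 12500·175.0) / 80700 = 2256000/80700 = 27.95 mg/L; combined flow 80700 L/s.
Half-life 1.38 d → k = ln 2 / 1.38 = 0.5023 d⁻¹.
After decay, C = 27.95 × e^(−kt) = 27.95 × 0.5013 = 14.01 mg/L.
Second outfall: C = (80700·14.01 + 8090·170.0)/88790 = 28.22 mg/L.

28.2 mg/L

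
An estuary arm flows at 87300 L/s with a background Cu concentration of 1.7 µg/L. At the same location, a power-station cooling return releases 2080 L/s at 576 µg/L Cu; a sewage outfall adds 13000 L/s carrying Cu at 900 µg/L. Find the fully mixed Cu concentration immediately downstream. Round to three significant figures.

127 µg/L

After mixing, C = (87300·1.700 + 2080·576.0 + 13000·900.0) / 102400 = 13050000/102400 = 127.4 µg/L.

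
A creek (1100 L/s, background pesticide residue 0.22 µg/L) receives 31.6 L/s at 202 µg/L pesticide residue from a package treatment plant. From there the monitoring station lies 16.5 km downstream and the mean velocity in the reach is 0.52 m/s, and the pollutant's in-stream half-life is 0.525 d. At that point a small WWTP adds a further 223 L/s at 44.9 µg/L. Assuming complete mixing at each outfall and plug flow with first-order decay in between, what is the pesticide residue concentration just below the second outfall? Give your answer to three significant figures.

Mass balance: C = (1100·0.2200 + 31.60·202.0) / 1132 = 6625/1132 = 5.855 µg/L; combined flow 1132 L/s.
Travel time t = 16.5·1000 / 0.52 = 31730 s = 8.814 h.
Half-life 0.525 d → k = ln 2 / 0.525 = 1.320 d⁻¹.
After decay, C = 5.855 × e^(−kt) = 5.855 × 0.6158 = 3.605 µg/L.
At the second outfall, C = (1132·3.605 + 223.0·44.90) / (1132 + 223.0) = 10.40 µg/L.

10.4 µg/L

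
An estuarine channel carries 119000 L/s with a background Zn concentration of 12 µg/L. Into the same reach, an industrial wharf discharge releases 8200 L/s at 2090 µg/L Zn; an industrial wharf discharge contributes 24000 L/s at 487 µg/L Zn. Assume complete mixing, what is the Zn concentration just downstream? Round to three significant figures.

200 µg/L

Flow-weighted average: C = (119000·12.00 + 8200·2090 + 24000·487.0) / 151200 = 30250000/151200 = 200.1 µg/L.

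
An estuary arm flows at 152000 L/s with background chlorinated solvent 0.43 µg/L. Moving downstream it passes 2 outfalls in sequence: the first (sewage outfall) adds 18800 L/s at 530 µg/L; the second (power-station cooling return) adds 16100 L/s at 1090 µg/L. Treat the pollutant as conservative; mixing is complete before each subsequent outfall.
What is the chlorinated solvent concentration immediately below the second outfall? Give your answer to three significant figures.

148 µg/L

Below outfall 1: Q → 170800 L/s, C = (152000·0.4300 + 18800·530.0)/170800 = 58.72 µg/L.
Below outfall 2: Q → 186900 L/s, C = (170800·58.72 + 16100·1090)/186900 = 147.6 µg/L.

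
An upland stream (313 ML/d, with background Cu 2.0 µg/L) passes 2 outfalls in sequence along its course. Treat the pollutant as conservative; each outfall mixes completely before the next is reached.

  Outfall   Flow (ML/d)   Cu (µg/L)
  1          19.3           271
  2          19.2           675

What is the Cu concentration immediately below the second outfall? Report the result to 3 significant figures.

53.5 µg/L

Outfall 1: combined Q = 332.3 ML/d; C = (313.0·2.000 + 19.30·271.0)/332.3 = 17.62 µg/L.
Outfall 2: combined Q = 351.5 ML/d; C = (332.3·17.62 + 19.20·675.0)/351.5 = 53.53 µg/L.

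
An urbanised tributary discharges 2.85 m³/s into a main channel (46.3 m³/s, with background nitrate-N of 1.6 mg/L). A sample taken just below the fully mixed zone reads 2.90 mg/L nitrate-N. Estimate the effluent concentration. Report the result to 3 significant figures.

24.0 mg/L

Mass balance: 46.30·1.600 + 2.850·Cₑ = 49.15·2.900
→ Cₑ = (49.15·2.900 − 46.30·1.600) / 2.850 = 24.02 mg/L.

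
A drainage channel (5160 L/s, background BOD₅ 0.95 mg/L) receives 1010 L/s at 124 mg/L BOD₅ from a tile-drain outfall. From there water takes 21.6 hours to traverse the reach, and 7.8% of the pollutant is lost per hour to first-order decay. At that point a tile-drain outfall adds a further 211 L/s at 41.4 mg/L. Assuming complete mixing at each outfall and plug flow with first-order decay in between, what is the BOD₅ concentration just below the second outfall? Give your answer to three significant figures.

4.90 mg/L

Conservation of mass: C = (5160·0.9500 + 1010·124.0) / 6170 = 130100/6170 = 21.09 mg/L; combined flow 6170 L/s.
7.8%/h lost → k = −ln(1 − 0.078) = 0.08121 h⁻¹.
Applying C = C₀e^(−kt): 21.09 × 0.1731 = 3.650 mg/L.
Second outfall: C = (6170·3.650 + 211.0·41.40)/6381 = 4.898 mg/L.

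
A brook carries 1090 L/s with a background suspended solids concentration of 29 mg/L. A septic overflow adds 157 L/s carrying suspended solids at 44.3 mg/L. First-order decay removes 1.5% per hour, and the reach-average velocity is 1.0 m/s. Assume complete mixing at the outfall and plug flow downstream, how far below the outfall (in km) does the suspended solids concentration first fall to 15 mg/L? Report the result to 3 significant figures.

After mixing, C = (1090·29.00 + 157.0·44.30) / 1247 = 38570/1247 = 30.93 mg/L.
1.5%/h lost → k = −ln(1 − 0.015) = 0.01511 h⁻¹.
Set 30.93·exp(−k·t) = 15 → t = ln(30.93/15)/k = 172300 s = 47.87 h.
Distance = v·t = 1.0·172300 = 172300 m = 172.3 km.

172 km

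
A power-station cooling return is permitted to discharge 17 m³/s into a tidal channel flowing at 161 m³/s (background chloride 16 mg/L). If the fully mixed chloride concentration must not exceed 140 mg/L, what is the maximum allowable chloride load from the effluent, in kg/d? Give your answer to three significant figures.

1930000 kg/d

Mass balance at the limit: 161.0·16.00 + 17.00·Cₑ = 178.0·140 → Cₑ = 1314 mg/L.
Load = 17.00 m³/s × 1314 g/m³ × 86 400 s/d = 1931000 kg/d.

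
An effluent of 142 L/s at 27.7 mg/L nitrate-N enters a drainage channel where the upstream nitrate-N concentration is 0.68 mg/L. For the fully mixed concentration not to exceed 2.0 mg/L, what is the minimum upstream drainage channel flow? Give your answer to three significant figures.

Set C_mix = 2.0: (Q·0.6800 + 142.0·27.70) / (Q + 142.0) = 2.0
→ Q = 142.0·(27.70 − 2.0)/(2.0 − 0.6800) = 2765 L/s.

2760 L/s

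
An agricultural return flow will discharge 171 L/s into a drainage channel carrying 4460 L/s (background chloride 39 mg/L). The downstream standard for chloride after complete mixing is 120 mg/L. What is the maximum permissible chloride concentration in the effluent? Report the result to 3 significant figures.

2230 mg/L

At the limit, (Qr·Cr + Qe·Cₑ)/(Qr + Qe) = 120:
Cₑ = (4631·120 − 4460·39.00) / 171.0 = 2233 mg/L.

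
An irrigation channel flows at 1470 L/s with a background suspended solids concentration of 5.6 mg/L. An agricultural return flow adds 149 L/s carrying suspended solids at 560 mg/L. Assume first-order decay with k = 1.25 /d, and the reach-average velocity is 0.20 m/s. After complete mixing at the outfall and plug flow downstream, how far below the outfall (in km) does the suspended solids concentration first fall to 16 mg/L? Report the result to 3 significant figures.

17.5 km

Flow-weighted average: C = (1470·5.600 + 149.0·560.0) / 1619 = 91670/1619 = 56.62 mg/L.
Set 56.62·exp(−k·t) = 16 → t = ln(56.62/16)/k = 87360 s = 24.27 h.
Distance = v·t = 0.20·87360 = 17470 m = 17.47 km.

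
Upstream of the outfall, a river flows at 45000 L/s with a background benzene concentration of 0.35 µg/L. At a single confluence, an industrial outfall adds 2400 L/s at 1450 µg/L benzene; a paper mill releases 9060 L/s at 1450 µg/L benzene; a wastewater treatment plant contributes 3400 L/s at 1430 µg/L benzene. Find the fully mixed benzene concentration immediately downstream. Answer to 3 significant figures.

359 µg/L

Mixed concentration C = ΣQC/ΣQ = (45000·0.3500 + 2400·1450 + 9060·1450 + 3400·1430) / 59860 = 21490000/59860 = 359.1 µg/L.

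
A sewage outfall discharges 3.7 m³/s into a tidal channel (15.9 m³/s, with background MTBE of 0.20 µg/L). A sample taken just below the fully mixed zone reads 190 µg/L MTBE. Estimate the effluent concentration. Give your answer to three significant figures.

Mass balance: 15.90·0.2000 + 3.700·Cₑ = 19.60·190.0
→ Cₑ = (19.60·190.0 − 15.90·0.2000) / 3.700 = 1006 µg/L.

1010 µg/L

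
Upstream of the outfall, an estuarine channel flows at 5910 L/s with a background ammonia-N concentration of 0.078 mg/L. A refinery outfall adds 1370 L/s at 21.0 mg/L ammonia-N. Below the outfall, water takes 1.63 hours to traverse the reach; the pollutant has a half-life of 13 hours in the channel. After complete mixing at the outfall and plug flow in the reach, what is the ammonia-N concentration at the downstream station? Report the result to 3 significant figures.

Mass balance: C = (5910·0.07800 + 1370·21.00) / 7280 = 29230/7280 = 4.015 mg/L.
Half-life 13 h → k = ln 2 / 13 = 0.05332 h⁻¹ = 1.280 d⁻¹.
First-order decay: C = 4.015·exp(−k·t) = 4.015·0.9168 = 3.681 mg/L.

3.68 mg/L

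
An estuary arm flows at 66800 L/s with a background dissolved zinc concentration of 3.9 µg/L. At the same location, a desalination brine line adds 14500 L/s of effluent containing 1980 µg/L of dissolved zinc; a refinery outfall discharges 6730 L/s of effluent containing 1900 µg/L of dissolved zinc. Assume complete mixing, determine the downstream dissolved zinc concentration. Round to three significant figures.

Conservation of mass: C = (66800·3.900 + 14500·1980 + 6730·1900) / 88030 = 41760000/88030 = 474.4 µg/L.

474 µg/L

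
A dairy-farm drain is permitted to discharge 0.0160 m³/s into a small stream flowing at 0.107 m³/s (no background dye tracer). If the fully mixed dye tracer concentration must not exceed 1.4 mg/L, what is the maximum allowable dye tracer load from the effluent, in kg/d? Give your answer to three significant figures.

14.9 kg/d

Mass balance at the limit: 0.1070·0 + 0.01600·Cₑ = 0.1230·1.4 → Cₑ = 10.76 mg/L.
Load = 0.01600 m³/s × 10.76 g/m³ × 86 400 s/d = 14.88 kg/d.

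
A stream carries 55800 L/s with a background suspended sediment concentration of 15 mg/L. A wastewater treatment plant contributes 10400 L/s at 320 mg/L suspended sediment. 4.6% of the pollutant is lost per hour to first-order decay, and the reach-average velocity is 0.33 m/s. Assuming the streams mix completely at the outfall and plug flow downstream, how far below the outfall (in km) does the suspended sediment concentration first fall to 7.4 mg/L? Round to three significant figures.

Flow-weighted average: C = (55800·15.00 + 10400·320.0) / 66200 = 4165000/66200 = 62.92 mg/L.
4.6%/h lost → k = −ln(1 − 0.046) = 0.04709 h⁻¹.
Set 62.92·exp(−k·t) = 7.4 → t = ln(62.92/7.4)/k = 163600 s = 45.45 h.
Distance = v·t = 0.33·163600 = 53990 m = 53.99 km.

54.0 km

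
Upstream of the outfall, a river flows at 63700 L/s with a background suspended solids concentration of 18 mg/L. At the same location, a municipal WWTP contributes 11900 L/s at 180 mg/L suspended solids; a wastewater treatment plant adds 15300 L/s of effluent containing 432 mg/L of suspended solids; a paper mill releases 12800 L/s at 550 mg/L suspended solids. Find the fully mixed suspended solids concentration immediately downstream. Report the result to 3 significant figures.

163 mg/L

After mixing, C = (63700·18.00 + 11900·180.0 + 15300·432.0 + 12800·550.0) / 103700 = 16940000/103700 = 163.3 mg/L.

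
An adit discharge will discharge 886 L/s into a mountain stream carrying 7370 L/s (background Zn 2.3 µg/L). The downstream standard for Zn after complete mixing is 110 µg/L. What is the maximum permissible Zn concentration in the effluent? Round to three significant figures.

1010 µg/L

At the limit, (Qr·Cr + Qe·Cₑ)/(Qr + Qe) = 110:
Cₑ = (8256·110 − 7370·2.300) / 886.0 = 1006 µg/L.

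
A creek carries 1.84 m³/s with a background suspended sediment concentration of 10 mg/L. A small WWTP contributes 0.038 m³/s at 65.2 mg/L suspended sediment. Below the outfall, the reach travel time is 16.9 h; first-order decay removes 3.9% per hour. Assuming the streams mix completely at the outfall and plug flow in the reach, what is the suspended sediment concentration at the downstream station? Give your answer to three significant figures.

Conservation of mass: C = (1.840·10.00 + 0.03800·65.20) / 1.878 = 20.88/1.878 = 11.12 mg/L.
3.9%/h lost → k = −ln(1 − 0.039) = 0.03978 h⁻¹.
After decay, C = 11.12 × e^(−kt) = 11.12 × 0.5105 = 5.676 mg/L.

5.68 mg/L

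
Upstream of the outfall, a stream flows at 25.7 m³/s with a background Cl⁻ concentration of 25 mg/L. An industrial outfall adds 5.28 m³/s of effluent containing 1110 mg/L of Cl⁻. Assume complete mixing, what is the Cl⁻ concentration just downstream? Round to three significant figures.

210 mg/L

Mixed concentration C = ΣQC/ΣQ = (25.70·25.00 + 5.280·1110) / 30.98 = 6503/30.98 = 209.9 mg/L.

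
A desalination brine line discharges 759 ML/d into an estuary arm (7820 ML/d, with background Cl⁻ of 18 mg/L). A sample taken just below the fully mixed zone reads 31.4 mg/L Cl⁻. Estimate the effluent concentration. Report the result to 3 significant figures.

Mass balance: 7820·18.00 + 759.0·Cₑ = 8579·31.40
→ Cₑ = (8579·31.40 − 7820·18.00) / 759.0 = 169.5 mg/L.

169 mg/L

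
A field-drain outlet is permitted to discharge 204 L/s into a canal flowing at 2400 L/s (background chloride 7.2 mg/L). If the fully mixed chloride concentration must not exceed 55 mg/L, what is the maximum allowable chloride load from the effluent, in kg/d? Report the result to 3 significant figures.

10900 kg/d

Mass balance at the limit: 2400·7.200 + 204.0·Cₑ = 2604·55 → Cₑ = 617.4 mg/L.
204.0 L/s = 0.2040 m³/s. Load = 0.2040 m³/s × 617.4 g/m³ × 86 400 s/d = 10880 kg/d.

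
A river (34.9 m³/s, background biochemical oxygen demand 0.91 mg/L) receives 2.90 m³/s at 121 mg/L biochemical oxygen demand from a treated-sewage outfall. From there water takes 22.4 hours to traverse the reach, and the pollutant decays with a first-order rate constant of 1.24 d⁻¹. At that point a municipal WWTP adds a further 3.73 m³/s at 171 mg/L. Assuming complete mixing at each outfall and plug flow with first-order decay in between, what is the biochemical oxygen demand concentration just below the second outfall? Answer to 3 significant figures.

After mixing, C = (34.90·0.9100 + 2.900·121.0) / 37.80 = 382.7/37.80 = 10.12 mg/L; combined flow 37.80 m³/s.
Applying C = C₀e^(−kt): 10.12 × 0.3143 = 3.182 mg/L.
At the second outfall, C = (37.80·3.182 + 3.730·171.0) / (37.80 + 3.730) = 18.25 mg/L.

18.3 mg/L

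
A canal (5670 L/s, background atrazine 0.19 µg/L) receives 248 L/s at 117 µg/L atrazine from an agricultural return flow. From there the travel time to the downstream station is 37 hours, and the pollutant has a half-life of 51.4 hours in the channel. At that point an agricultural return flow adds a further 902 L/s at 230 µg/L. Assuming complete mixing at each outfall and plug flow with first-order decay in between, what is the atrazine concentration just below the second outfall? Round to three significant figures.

Mass balance: C = (5670·0.1900 + 248.0·117.0) / 5918 = 30090/5918 = 5.085 µg/L; combined flow 5918 L/s.
Half-life 51.4 h → k = ln 2 / 51.4 = 0.01349 h⁻¹ = 0.3236 d⁻¹.
Applying C = C₀e^(−kt): 5.085 × 0.6072 = 3.087 µg/L.
At the second outfall, C = (5918·3.087 + 902.0·230.0) / (5918 + 902.0) = 33.10 µg/L.

33.1 µg/L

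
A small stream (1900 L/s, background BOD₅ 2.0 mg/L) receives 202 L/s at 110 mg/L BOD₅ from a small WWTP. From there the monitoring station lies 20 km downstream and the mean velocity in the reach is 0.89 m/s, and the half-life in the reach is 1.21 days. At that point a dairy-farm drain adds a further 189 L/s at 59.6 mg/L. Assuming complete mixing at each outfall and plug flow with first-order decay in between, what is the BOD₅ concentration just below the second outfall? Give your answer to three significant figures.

14.7 mg/L

After mixing, C = (1900·2.000 + 202.0·110.0) / 2102 = 26020/2102 = 12.38 mg/L; combined flow 2102 L/s.
Travel time t = 20·1000 / 0.89 = 22470 s = 6.242 h.
Half-life 1.21 d → k = ln 2 / 1.21 = 0.5728 d⁻¹.
Applying C = C₀e^(−kt): 12.38 × 0.8616 = 10.67 mg/L.
At the second outfall, C = (2102·10.67 + 189.0·59.60) / (2102 + 189.0) = 14.70 mg/L.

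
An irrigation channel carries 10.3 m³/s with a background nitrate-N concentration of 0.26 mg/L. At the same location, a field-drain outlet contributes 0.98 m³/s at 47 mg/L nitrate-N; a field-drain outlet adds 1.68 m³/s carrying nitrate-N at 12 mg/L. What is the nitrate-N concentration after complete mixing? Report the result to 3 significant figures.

5.32 mg/L

Flow-weighted average: C = (10.30·0.2600 + 0.9800·47.00 + 1.680·12.00) / 12.96 = 68.90/12.96 = 5.316 mg/L.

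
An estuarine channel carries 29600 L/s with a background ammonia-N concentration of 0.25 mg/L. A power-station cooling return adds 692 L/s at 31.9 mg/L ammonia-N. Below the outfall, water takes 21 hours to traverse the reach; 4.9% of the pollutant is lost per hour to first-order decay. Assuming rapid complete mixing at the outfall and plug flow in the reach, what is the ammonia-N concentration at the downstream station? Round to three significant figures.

Conservation of mass: C = (29600·0.2500 + 692.0·31.90) / 30290 = 29470/30290 = 0.9730 mg/L.
4.9%/h lost → k = −ln(1 − 0.049) = 0.05024 h⁻¹.
Decay over the reach: 0.9730·exp(−kt) = 0.9730·0.3482 = 0.3388 mg/L.

0.339 mg/L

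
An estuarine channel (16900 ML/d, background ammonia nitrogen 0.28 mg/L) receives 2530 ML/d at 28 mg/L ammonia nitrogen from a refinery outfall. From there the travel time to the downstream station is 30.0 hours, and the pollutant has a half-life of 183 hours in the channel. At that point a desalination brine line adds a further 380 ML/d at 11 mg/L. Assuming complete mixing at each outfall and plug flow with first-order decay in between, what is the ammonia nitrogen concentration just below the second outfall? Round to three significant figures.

Mixed concentration C = ΣQC/ΣQ = (16900·0.2800 + 2530·28.00) / 19430 = 75570/19430 = 3.889 mg/L; combined flow 19430 ML/d.
Half-life 183 h → k = ln 2 / 183 = 0.003788 h⁻¹ = 0.09090 d⁻¹.
After decay, C = 3.889 × e^(−kt) = 3.889 × 0.8926 = 3.472 mg/L.
At the second outfall, C = (19430·3.472 + 380.0·11.00) / (19430 + 380.0) = 3.616 mg/L.

3.62 mg/L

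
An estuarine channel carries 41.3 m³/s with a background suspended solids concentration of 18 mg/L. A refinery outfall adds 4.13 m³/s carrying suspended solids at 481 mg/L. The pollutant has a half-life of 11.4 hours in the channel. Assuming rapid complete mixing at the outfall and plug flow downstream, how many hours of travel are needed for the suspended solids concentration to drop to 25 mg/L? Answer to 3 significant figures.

Flow-weighted average: C = (41.30·18.00 + 4.130·481.0) / 45.43 = 2730/45.43 = 60.09 mg/L.
Half-life 11.4 h → k = ln 2 / 11.4 = 0.06080 h⁻¹ = 1.459 d⁻¹.
60.09·exp(−k·t) = 25 → t = ln(60.09/25)/k = 51920 s = 14.42 h.

14.4 h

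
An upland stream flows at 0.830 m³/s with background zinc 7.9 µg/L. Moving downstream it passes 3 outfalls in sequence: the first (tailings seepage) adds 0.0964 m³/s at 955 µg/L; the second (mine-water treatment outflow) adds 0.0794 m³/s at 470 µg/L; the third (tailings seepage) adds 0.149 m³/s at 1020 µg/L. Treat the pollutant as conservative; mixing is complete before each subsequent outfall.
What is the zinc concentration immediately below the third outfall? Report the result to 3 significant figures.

Below outfall 1: Q → 0.9264 m³/s, C = (0.8300·7.900 + 0.09640·955.0)/0.9264 = 106.5 µg/L.
Below outfall 2: Q → 1.006 m³/s, C = (0.9264·106.5 + 0.07940·470.0)/1.006 = 135.2 µg/L.
Below outfall 3: Q → 1.155 m³/s, C = (1.006·135.2 + 0.1490·1020)/1.155 = 249.3 µg/L.

249 µg/L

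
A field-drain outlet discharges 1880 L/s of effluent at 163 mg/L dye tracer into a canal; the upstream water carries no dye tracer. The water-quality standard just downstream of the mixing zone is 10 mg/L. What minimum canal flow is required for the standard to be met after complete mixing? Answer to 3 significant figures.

28800 L/s

Set C_mix = 10: (Q·0 + 1880·163.0) / (Q + 1880) = 10
→ Q = 1880·(163.0 − 10)/(10 − 0) = 28760 L/s.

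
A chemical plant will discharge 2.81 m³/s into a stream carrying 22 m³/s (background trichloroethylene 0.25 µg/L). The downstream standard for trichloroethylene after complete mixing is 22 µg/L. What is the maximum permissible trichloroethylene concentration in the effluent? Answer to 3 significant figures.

192 µg/L

At the limit, (Qr·Cr + Qe·Cₑ)/(Qr + Qe) = 22:
Cₑ = (24.81·22 − 22.00·0.2500) / 2.810 = 192.3 µg/L.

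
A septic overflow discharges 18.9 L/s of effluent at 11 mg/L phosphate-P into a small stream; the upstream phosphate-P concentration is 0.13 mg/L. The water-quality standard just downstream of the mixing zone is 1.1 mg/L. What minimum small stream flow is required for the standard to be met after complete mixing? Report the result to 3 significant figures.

Set C_mix = 1.1: (Q·0.1300 + 18.90·11.00) / (Q + 18.90) = 1.1
→ Q = 18.90·(11.00 − 1.1)/(1.1 − 0.1300) = 192.9 L/s.

193 L/s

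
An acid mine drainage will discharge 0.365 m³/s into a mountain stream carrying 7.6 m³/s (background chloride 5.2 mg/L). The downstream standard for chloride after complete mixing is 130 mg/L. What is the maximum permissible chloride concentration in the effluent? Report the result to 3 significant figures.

2730 mg/L

At the limit, (Qr·Cr + Qe·Cₑ)/(Qr + Qe) = 130:
Cₑ = (7.965·130 − 7.600·5.200) / 0.3650 = 2729 mg/L.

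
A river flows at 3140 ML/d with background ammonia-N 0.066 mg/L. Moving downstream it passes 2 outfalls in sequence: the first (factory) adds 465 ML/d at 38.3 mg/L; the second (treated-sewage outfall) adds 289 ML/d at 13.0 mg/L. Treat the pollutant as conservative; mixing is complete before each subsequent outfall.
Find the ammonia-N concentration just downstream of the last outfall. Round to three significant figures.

5.59 mg/L

After outfall 1: Q = 3140 + 465.0 = 3605 ML/d; C = (3140·0.06600 + 465.0·38.30)/3605 = 4.998 mg/L.
After outfall 2: Q = 3605 + 289.0 = 3894 ML/d; C = (3605·4.998 + 289.0·13.00)/3894 = 5.592 mg/L.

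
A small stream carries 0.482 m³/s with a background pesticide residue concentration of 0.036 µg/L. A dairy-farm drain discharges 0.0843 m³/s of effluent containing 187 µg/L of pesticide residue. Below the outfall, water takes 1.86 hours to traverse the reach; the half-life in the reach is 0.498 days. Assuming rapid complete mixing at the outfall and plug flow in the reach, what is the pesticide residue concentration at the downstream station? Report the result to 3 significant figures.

25.0 µg/L

Mass balance: C = (0.4820·0.03600 + 0.08430·187.0) / 0.5663 = 15.78/0.5663 = 27.87 µg/L.
Half-life 0.498 d → k = ln 2 / 0.498 = 1.392 d⁻¹.
First-order decay: C = 27.87·exp(−k·t) = 27.87·0.8977 = 25.02 µg/L.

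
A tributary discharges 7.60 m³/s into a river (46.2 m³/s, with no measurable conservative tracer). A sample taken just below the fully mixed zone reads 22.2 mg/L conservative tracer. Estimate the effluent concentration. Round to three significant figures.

Mass balance: 46.20·0 + 7.600·Cₑ = 53.80·22.20
→ Cₑ = (53.80·22.20 − 46.20·0) / 7.600 = 157.2 mg/L.

157 mg/L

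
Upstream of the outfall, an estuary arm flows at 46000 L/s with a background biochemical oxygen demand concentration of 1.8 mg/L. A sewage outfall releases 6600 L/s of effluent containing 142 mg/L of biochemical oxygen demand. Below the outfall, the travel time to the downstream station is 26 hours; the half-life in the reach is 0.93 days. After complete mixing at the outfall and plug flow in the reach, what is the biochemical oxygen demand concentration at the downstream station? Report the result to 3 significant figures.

8.65 mg/L

After mixing, C = (46000·1.800 + 6600·142.0) / 52600 = 1020000/52600 = 19.39 mg/L.
Half-life 0.93 d → k = ln 2 / 0.93 = 0.7453 d⁻¹.
After decay, C = 19.39 × e^(−kt) = 19.39 × 0.4460 = 8.649 mg/L.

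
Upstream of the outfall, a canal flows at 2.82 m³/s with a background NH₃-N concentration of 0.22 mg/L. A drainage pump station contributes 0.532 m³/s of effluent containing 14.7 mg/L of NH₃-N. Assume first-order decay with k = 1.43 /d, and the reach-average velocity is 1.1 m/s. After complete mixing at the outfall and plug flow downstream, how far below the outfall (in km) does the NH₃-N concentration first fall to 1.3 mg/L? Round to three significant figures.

After mixing, C = (2.820·0.2200 + 0.5320·14.70) / 3.352 = 8.441/3.352 = 2.518 mg/L.
Set 2.518·exp(−k·t) = 1.3 → t = ln(2.518/1.3)/k = 39950 s = 11.10 h.
Distance = v·t = 1.1·39950 = 43940 m = 43.94 km.

43.9 km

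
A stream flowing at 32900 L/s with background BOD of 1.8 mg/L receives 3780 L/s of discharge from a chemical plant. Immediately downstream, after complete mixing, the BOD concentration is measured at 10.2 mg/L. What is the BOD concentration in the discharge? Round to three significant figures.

83.3 mg/L

Mass balance: 32900·1.800 + 3780·Cₑ = 36680·10.20
→ Cₑ = (36680·10.20 − 32900·1.800) / 3780 = 83.31 mg/L.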